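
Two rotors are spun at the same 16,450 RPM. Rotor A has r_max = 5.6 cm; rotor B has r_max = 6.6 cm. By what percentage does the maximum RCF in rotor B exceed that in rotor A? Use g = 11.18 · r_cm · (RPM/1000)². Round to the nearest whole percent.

18%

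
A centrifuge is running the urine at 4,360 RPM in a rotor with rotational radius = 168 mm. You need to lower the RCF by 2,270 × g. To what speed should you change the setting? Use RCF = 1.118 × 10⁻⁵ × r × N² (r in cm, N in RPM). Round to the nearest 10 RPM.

2630 RPM

r = 168 mm = 16.8 cm
Current RCF = 1.118 × 10⁻⁵ × 16.8 × (4360)² = 1.118 × 10⁻⁵ × 16.8 × 19,009,600 ≈ 3,570.5 × g
Target RCF = 3,570.5 − 2,270 = 1,300.5 × g
N² = 1,300.5 / (18.7824 × 10⁻⁵) = 6,924,035
N ≈ √6,924,035 ≈ 2,631.4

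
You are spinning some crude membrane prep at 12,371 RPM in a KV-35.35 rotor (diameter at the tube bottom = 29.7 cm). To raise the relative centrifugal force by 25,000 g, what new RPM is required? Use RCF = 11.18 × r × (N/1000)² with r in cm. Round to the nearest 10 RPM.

N₂ ≈ 17420 RPM

r = 29.7 / 2 = 14.85 cm
Current RCF = 11.18 × 14.85 × (12.371)² = 11.18 × 14.85 × 153.041641 ≈ 25,408.4 × g
Target RCF = 25,408.4 + 25,000 = 50,408.4 × g
(N/1000)² = 50,408.4 / 166.023 = 303.623
N = 1000 × √303.623 ≈ 17,424.8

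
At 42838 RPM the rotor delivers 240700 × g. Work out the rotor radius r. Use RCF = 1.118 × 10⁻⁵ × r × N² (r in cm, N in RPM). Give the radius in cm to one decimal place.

11.7 cm

RCF = 1.118 × 10⁻⁵ × r × N²
240700 = 1.118 × 10⁻⁵ × r × (42838)²
r = 240700 / (1.118 × 10⁻⁵ × 1,835,094,244) = 240700 / 20516.35 ≈ 11.732 cm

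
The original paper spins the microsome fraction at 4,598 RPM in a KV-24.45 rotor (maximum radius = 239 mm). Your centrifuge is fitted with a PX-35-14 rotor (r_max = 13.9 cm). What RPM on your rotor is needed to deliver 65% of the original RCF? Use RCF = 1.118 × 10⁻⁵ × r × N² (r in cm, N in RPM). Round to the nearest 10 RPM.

4860 RPM

Original rotor: r = 239 mm = 23.9 cm
RCF_original = 1.118 × 10⁻⁵ × 23.9 × (4598)² = 1.118 × 10⁻⁵ × 23.9 × 21,141,604 ≈ 5,649.1 × g
Target RCF = 0.65 × 5,649.1 ≈ 3,671.9 × g
3,671.9 = 1.118 × 10⁻⁵ × 13.9 × N²
N² = 3,671.9 / (15.5402 × 10⁻⁵) = 23,628,396
N ≈ √23,628,396 ≈ 4,860.9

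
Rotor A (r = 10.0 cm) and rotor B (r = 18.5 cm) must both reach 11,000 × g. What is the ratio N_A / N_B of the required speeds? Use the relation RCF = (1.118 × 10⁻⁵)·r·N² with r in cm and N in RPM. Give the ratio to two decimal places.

1.36

At fixed RCF, N ∝ 1/√r, so N_A/N_B = √(r_B/r_A) = √(18.5/10.0) = √1.850000 = 1.3601.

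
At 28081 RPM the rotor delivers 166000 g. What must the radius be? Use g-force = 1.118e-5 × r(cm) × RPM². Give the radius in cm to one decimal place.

RCF = 1.118 × 10⁻⁵ × r × N²
166000 = 1.118 × 10⁻⁵ × r × (28081)²
r = 166000 / (1.118 × 10⁻⁵ × 788,542,561) = 166000 / 8815.906 ≈ 18.830 cm

18.8 cm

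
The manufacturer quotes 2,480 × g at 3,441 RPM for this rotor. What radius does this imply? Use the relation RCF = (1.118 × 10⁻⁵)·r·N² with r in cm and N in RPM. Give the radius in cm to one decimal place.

18.7 cm

2480 = 1.118 × 10⁻⁵ × r × (3441)²
r = 2480 / (1.118 × 10⁻⁵ × 11,840,481) = 2480 / 132.3766 ≈ 18.734 cm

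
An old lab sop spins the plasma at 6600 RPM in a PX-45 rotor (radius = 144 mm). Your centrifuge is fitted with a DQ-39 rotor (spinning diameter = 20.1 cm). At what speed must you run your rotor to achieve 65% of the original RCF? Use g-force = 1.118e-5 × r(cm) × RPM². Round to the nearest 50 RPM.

Original rotor: r = 144 mm = 14.4 cm
RCF_original = 1.118 × 10⁻⁵ × 14.4 × (6600)² = 1.118 × 10⁻⁵ × 14.4 × 43,560,000 ≈ 7,012.8 × g
Target RCF = 0.65 × 7,012.8 ≈ 4,558.3 × g
Your rotor: r = 20.1 / 2 = 10.05 cm
4,558.3 = 1.118 × 10⁻⁵ × 10.05 × N²
N² = 4,558.3 / (11.2359 × 10⁻⁵) = 40,569,069
N ≈ √40,569,069 ≈ 6,369.4

6350 RPM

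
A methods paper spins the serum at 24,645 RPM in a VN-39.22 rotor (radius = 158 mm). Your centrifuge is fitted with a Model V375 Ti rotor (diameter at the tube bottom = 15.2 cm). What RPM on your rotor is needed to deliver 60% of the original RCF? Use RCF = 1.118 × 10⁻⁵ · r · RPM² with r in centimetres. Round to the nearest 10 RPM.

Original rotor: r = 158 mm = 15.8 cm
RCF = 1.118 × 10⁻⁵ × r × N²
RCF_original = 1.118 × 10⁻⁵ × 15.8 × (24645)² = 1.118 × 10⁻⁵ × 15.8 × 607,376,025 ≈ 107,289.3 × g
Target RCF = 0.6 × 107,289.3 ≈ 64,373.6 × g
Your rotor: r = 15.2 / 2 = 7.6 cm
64,373.6 = 1.118 × 10⁻⁵ × 7.6 × N²
N² = 64,373.6 / (8.4968 × 10⁻⁵) = 757,621,693
N ≈ √757,621,693 ≈ 27,524.9

≈ 27520 RPM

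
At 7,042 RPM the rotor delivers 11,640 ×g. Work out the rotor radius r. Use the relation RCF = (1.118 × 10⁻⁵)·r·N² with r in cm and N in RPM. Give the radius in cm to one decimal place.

RCF = 1.118 × 10⁻⁵ × r × N²
11640 = 1.118 × 10⁻⁵ × r × (7042)²
r = 11640 / (1.118 × 10⁻⁵ × 49,589,764) = 11640 / 554.4136 ≈ 20.995 cm

21.0 cm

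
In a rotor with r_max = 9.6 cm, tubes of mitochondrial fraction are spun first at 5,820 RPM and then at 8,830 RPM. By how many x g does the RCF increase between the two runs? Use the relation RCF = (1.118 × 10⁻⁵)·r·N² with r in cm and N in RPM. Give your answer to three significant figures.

≈ 4730 x g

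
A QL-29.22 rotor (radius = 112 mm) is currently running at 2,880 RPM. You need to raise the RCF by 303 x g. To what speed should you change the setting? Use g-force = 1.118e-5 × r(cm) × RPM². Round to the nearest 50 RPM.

r = 112 mm = 11.2 cm
Current RCF = 1.118 × 10⁻⁵ × 11.2 × (2880)² = 1.118 × 10⁻⁵ × 11.2 × 8,294,400 ≈ 1,038.6 × g
Target RCF = 1,038.6 + 303 = 1,341.6 × g
N² = 1,341.6 / (12.5216 × 10⁻⁵) = 10,714,286
N ≈ √10,714,286 ≈ 3,273.3

≈ 3250 RPM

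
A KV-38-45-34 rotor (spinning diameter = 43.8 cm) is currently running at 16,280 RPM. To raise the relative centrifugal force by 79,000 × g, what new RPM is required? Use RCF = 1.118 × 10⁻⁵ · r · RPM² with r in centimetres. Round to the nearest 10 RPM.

r = 43.8 / 2 = 21.9 cm
Current RCF = 1.118 × 10⁻⁵ × 21.9 × (16280)² = 1.118 × 10⁻⁵ × 21.9 × 265,038,400 ≈ 64,892.5 × g
Target RCF = 64,892.5 + 79,000 = 143,892.5 × g
N² = 143,892.5 / (24.4842 × 10⁻⁵) = 587,695,330
N ≈ √587,695,330 ≈ 24,242.4

≈ 24240 RPM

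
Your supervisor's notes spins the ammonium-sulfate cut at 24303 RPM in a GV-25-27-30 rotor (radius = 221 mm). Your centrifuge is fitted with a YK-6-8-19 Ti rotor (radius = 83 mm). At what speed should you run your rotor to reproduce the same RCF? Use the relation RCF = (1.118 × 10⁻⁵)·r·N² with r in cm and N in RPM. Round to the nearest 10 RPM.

39660 RPM

Original rotor: r = 221 mm = 22.1 cm
RCF = 1.118 × 10⁻⁵ × r × N²
RCF_original = 1.118 × 10⁻⁵ × 22.1 × (24303)² = 1.118 × 10⁻⁵ × 22.1 × 590,635,809 ≈ 145,933.1 × g
Your rotor: r = 83 mm = 8.3 cm
145,933.1 = 1.118 × 10⁻⁵ × 8.3 × N²
N² = 145,933.1 / (9.2794 × 10⁻⁵) = 1,572,656,637
N ≈ √1,572,656,637 ≈ 39,656.7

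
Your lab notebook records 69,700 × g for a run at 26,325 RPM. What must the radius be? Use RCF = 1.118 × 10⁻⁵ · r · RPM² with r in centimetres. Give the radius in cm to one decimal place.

69700 = 1.118 × 10⁻⁵ × r × (26325)²
r = 69700 / (1.118 × 10⁻⁵ × 693,005,625) = 69700 / 7747.803 ≈ 8.996 cm

≈ 9.0 cm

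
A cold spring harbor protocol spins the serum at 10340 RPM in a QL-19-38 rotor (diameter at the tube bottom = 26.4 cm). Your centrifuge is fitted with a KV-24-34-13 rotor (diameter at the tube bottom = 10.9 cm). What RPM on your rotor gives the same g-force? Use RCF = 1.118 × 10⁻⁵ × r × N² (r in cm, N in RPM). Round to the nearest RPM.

16092 RPM

Original rotor: r = 26.4 / 2 = 13.2 cm
RCF = 1.118 × 10⁻⁵ × r × N²
RCF_original = 1.118 × 10⁻⁵ × 13.2 × (10340)² = 1.118 × 10⁻⁵ × 13.2 × 106,915,600 ≈ 15,778.2 × g
Your rotor: r = 10.9 / 2 = 5.45 cm
15,778.2 = 1.118 × 10⁻⁵ × 5.45 × N²
N² = 15,778.2 / (6.0931 × 10⁻⁵) = 258,951,929
N ≈ √258,951,929 ≈ 16,092.0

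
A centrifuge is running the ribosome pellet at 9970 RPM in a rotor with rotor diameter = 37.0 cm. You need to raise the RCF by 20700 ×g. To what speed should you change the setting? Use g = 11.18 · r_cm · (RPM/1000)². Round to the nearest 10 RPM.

14120 RPM

r = 37.0 / 2 = 18.5 cm
Current RCF = 11.18 × 18.5 × (9.97)² = 11.18 × 18.5 × 99.4009 ≈ 20,559.1 × g
Target RCF = 20,559.1 + 20,700 = 41,259.1 × g
(N/1000)² = 41,259.1 / 206.83 = 199.4832
N = 1000 × √199.4832 ≈ 14,123.9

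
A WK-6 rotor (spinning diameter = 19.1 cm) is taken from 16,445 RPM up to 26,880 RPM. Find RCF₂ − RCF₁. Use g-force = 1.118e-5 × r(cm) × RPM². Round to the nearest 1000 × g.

≈ 48000 × g

r = 19.1 / 2 = 9.55 cm
RCF₁ = 1.118 × 10⁻⁵ × 9.55 × (16445)² = 1.118 × 10⁻⁵ × 9.55 × 270,438,025 ≈ 28,874.4 × g
RCF₂ = 1.118 × 10⁻⁵ × 9.55 × (26880)² = 1.118 × 10⁻⁵ × 9.55 × 722,534,400 ≈ 77,144.3 × g
Increase = 77,144.3 − 28,874.4 = 48,269.9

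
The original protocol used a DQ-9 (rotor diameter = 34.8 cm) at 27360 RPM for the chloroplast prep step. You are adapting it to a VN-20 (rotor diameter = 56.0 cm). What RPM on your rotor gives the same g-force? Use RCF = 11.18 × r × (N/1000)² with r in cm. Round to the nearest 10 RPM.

≈ 21570 RPM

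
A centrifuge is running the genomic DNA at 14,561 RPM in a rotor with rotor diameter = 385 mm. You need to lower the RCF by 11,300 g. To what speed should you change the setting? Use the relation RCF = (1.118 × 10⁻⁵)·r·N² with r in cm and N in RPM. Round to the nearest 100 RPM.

12600 RPM

r = 385 mm / 2 = 192.5 mm = 19.25 cm
Current RCF = 1.118 × 10⁻⁵ × 19.25 × (14561)² = 1.118 × 10⁻⁵ × 19.25 × 212,022,721 ≈ 45,630.5 × g
Target RCF = 45,630.5 − 11,300 = 34,330.5 × g
N² = 34,330.5 / (21.5215 × 10⁻⁵) = 159,517,227
N ≈ √159,517,227 ≈ 12,630.0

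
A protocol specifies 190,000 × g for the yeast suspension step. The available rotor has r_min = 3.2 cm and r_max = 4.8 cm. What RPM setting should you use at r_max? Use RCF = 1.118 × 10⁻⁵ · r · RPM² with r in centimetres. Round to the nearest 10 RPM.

59500 RPM

Use r_max = 4.8 cm.
190,000 = 1.118 × 10⁻⁵ × 4.8 × N²
N² = 190,000 / (5.3664 × 10⁻⁵) = 3,540,548,599
N ≈ √3,540,548,599 ≈ 59,502.5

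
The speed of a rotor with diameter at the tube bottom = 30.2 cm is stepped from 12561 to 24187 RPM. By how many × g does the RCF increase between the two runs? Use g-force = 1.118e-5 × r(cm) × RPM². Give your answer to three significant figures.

r = 30.2 / 2 = 15.1 cm
RCF₁ = 1.118 × 10⁻⁵ × 15.1 × (12561)² = 1.118 × 10⁻⁵ × 15.1 × 157,778,721 ≈ 26,635.9 × g
RCF₂ = 1.118 × 10⁻⁵ × 15.1 × (24187)² = 1.118 × 10⁻⁵ × 15.1 × 585,010,969 ≈ 98,760.4 × g
Increase = 98,760.4 − 26,635.9 = 72,124.5

≈ 72100 × g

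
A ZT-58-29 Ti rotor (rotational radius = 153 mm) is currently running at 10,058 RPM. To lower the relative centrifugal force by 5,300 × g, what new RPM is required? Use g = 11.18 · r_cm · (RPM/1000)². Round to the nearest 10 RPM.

r = 153 mm = 15.3 cm
Current RCF = 11.18 × 15.3 × (10.058)² = 11.18 × 15.3 × 101.163364 ≈ 17,304.4 × g
Target RCF = 17,304.4 − 5,300 = 12,004.4 × g
(N/1000)² = 12,004.4 / 171.054 = 70.17901
N = 1000 × √70.17901 ≈ 8,377.3

N₂ ≈ 8380 RPM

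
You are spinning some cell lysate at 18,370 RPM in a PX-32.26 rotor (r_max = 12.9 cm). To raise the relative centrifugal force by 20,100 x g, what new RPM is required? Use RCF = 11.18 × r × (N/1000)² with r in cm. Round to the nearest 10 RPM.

Current RCF = 11.18 × 12.9 × (18.37)² = 11.18 × 12.9 × 337.4569 ≈ 48,668.7 × g
Target RCF = 48,668.7 + 20,100 = 68,768.7 × g
(N/1000)² = 68,768.7 / 144.222 = 476.8253
N = 1000 × √476.8253 ≈ 21,836.3

N₂ ≈ 21840 RPM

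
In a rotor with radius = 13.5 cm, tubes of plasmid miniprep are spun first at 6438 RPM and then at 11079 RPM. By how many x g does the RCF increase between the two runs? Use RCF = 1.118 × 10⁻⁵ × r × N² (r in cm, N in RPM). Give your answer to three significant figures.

RCF₁ = 1.118 × 10⁻⁵ × 13.5 × (6438)² = 1.118 × 10⁻⁵ × 13.5 × 41,447,844 ≈ 6,255.7 × g
RCF₂ = 1.118 × 10⁻⁵ × 13.5 × (11079)² = 1.118 × 10⁻⁵ × 13.5 × 122,744,241 ≈ 18,525.8 × g
Increase = 18,525.8 − 6,255.7 = 12,270.1

12300 x g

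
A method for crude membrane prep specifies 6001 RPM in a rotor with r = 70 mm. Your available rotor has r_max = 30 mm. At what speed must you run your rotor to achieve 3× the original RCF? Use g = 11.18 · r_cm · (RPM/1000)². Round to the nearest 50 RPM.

Original rotor: r = 70 mm = 7.0 cm
RCF_original = 11.18 × 7 × (6.001)² = 11.18 × 7 × 36.012001 ≈ 2,818.3 × g
Target RCF = 3 × 2,818.3 ≈ 8,454.9 × g
Your rotor: r = 30 mm = 3.0 cm
8,454.9 = 11.18 × 3 × (N/1000)²
(N/1000)² = 8,454.9 / 33.54 = 252.0841
N = 1000 × √252.0841 ≈ 15,877.2

≈ 15900 RPM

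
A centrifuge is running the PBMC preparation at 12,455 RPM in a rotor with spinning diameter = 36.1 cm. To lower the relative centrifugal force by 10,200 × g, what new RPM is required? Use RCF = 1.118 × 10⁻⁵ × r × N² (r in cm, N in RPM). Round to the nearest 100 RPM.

10200 RPM

r = 36.1 / 2 = 18.05 cm
Current RCF = 1.118 × 10⁻⁵ × 18.05 × (12455)² = 1.118 × 10⁻⁵ × 18.05 × 155,127,025 ≈ 31,304.5 × g
Target RCF = 31,304.5 − 10,200 = 21,104.5 × g
N² = 21,104.5 / (20.1799 × 10⁻⁵) = 104,581,787
N ≈ √104,581,787 ≈ 10,226.5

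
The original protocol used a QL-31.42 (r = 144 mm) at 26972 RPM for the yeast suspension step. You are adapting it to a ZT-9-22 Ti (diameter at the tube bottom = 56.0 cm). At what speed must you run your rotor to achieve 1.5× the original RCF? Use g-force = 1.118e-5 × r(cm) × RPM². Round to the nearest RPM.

Original rotor: r = 144 mm = 14.4 cm
RCF_original = 1.118 × 10⁻⁵ × 14.4 × (26972)² = 1.118 × 10⁻⁵ × 14.4 × 727,488,784 ≈ 117,119.9 × g
Target RCF = 1.5 × 117,119.9 ≈ 175,679.8 × g
Your rotor: r = 56.0 / 2 = 28 cm
175,679.8 = 1.118 × 10⁻⁵ × 28 × N²
N² = 175,679.8 / (31.304 × 10⁻⁵) = 561,205,597
N ≈ √561,205,597 ≈ 23,689.8

≈ 23690 RPM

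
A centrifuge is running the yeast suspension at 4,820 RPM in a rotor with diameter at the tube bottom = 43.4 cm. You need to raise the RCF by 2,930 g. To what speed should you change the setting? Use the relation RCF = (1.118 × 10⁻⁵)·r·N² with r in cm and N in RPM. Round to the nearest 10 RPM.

5940 RPM

r = 43.4 / 2 = 21.7 cm
Current RCF = 1.118 × 10⁻⁵ × 21.7 × (4820)² = 1.118 × 10⁻⁵ × 21.7 × 23,232,400 ≈ 5,636.3 × g
Target RCF = 5,636.3 + 2,930 = 8,566.3 × g
N² = 8,566.3 / (24.2606 × 10⁻⁵) = 35,309,514
N ≈ √35,309,514 ≈ 5,942.2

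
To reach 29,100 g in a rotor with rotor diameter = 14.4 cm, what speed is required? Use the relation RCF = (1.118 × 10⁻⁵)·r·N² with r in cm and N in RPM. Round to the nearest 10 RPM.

r = 14.4 / 2 = 7.2 cm
29,100 = 1.118 × 10⁻⁵ × 7.2 × N²
N² = 29,100 / (8.0496 × 10⁻⁵) = 361,508,646
N ≈ √361,508,646 ≈ 19,013.4

N ≈ 19010 RPM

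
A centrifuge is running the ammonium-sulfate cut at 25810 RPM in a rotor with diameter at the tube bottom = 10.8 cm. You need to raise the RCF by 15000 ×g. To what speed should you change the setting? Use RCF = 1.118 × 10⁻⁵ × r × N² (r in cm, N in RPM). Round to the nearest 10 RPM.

30240 RPM

r = 10.8 / 2 = 5.4 cm
Current RCF = 1.118 × 10⁻⁵ × 5.4 × (25810)² = 1.118 × 10⁻⁵ × 5.4 × 666,156,100 ≈ 40,217.2 × g
Target RCF = 40,217.2 + 15,000 = 55,217.2 × g
N² = 55,217.2 / (6.0372 × 10⁻⁵) = 914,616,047
N ≈ √914,616,047 ≈ 30,242.6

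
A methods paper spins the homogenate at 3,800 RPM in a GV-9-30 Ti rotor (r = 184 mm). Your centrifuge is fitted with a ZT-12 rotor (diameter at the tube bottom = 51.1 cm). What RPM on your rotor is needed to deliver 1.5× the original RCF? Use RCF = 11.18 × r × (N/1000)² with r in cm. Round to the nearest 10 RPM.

Original rotor: r = 184 mm = 18.4 cm
RCF = 11.18 × r × (N/1000)²
RCF_original = 11.18 × 18.4 × (3.8)² = 11.18 × 18.4 × 14.44 ≈ 2,970.5 × g
Target RCF = 1.5 × 2,970.5 ≈ 4,455.8 × g
Your rotor: r = 51.1 / 2 = 25.55 cm
4,455.8 = 11.18 × 25.55 × (N/1000)²
(N/1000)² = 4,455.8 / 285.649 = 15.59886
N = 1000 × √15.59886 ≈ 3,949.5

≈ 3950 RPM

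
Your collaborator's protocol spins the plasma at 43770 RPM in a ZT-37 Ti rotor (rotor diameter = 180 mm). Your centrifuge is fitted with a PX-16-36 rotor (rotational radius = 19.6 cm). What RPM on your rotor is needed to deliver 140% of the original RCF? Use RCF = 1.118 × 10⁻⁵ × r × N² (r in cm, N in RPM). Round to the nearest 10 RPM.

35090 RPM

Original rotor: r = 180 mm / 2 = 90 mm = 9 cm
RCF = 1.118 × 10⁻⁵ × r × N²
RCF_original = 1.118 × 10⁻⁵ × 9 × (43770)² = 1.118 × 10⁻⁵ × 9 × 1,915,812,900 ≈ 192,769.1 × g
Target RCF = 1.4 × 192,769.1 ≈ 269,876.7 × g
269,876.7 = 1.118 × 10⁻⁵ × 19.6 × N²
N² = 269,876.7 / (21.9128 × 10⁻⁵) = 1,231,593,863
N ≈ √1,231,593,863 ≈ 35,094.1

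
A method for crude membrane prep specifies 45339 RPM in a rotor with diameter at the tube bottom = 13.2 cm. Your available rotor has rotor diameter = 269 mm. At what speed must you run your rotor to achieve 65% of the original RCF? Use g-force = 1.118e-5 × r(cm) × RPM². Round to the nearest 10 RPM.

25610 RPM

Original rotor: r = 13.2 / 2 = 6.6 cm
RCF_original = 1.118 × 10⁻⁵ × 6.6 × (45339)² = 1.118 × 10⁻⁵ × 6.6 × 2,055,624,921 ≈ 151,680.5 × g
Target RCF = 0.65 × 151,680.5 ≈ 98,592.3 × g
Your rotor: r = 269 mm / 2 = 134.5 mm = 13.45 cm
98,592.3 = 1.118 × 10⁻⁵ × 13.45 × N²
N² = 98,592.3 / (15.0371 × 10⁻⁵) = 655,660,333
N ≈ √655,660,333 ≈ 25,605.9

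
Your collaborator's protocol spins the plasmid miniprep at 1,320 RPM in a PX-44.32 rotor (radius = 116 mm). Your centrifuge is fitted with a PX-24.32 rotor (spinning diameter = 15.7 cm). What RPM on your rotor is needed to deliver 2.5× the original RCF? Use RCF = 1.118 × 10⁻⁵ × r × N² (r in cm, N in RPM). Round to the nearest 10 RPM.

Original rotor: r = 116 mm = 11.6 cm
RCF = 1.118 × 10⁻⁵ × r × N²
RCF_original = 1.118 × 10⁻⁵ × 11.6 × (1320)² = 1.118 × 10⁻⁵ × 11.6 × 1,742,400 ≈ 226 × g
Target RCF = 2.5 × 226 ≈ 565 × g
Your rotor: r = 15.7 / 2 = 7.85 cm
565 = 1.118 × 10⁻⁵ × 7.85 × N²
N² = 565 / (8.7763 × 10⁻⁵) = 6,437,793
N ≈ √6,437,793 ≈ 2,537.3

2540 RPM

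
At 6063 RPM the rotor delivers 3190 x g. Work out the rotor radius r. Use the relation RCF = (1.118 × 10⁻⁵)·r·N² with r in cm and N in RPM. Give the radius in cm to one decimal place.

≈ 7.8 cm

RCF = 1.118 × 10⁻⁵ × r × N²
3190 = 1.118 × 10⁻⁵ × r × (6063)²
r = 3190 / (1.118 × 10⁻⁵ × 36,759,969) = 3190 / 410.9765 ≈ 7.762 cm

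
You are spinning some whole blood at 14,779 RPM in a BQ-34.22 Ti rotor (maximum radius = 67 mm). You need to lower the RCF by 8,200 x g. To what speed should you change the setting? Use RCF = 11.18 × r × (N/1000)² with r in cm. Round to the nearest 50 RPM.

10450 RPM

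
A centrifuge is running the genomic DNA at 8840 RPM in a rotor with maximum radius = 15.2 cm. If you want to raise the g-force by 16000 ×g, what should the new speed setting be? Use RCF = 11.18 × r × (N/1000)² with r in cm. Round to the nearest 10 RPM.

Current RCF = 11.18 × 15.2 × (8.84)² = 11.18 × 15.2 × 78.1456 ≈ 13,279.8 × g
Target RCF = 13,279.8 + 16,000 = 29,279.8 × g
(N/1000)² = 29,279.8 / 169.936 = 172.299
N = 1000 × √172.299 ≈ 13,126.3

N₂ ≈ 13130 RPM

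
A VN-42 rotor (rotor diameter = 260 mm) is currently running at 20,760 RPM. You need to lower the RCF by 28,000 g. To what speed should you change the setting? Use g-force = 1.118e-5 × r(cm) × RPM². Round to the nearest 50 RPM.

≈ 15450 RPM

r = 260 mm / 2 = 130 mm = 13 cm
Current RCF = 1.118 × 10⁻⁵ × 13 × (20760)² = 1.118 × 10⁻⁵ × 13 × 430,977,600 ≈ 62,638.3 × g
Target RCF = 62,638.3 − 28,000 = 34,638.3 × g
N² = 34,638.3 / (14.534 × 10⁻⁵) = 238,325,994
N ≈ √238,325,994 ≈ 15,437.8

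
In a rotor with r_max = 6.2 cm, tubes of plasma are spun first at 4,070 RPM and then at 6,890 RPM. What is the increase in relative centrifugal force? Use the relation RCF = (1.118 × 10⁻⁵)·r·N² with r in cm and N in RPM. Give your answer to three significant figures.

2140 × g

RCF₁ = 1.118 × 10⁻⁵ × 6.2 × (4070)² = 1.118 × 10⁻⁵ × 6.2 × 16,564,900 ≈ 1,148.2 × g
RCF₂ = 1.118 × 10⁻⁵ × 6.2 × (6890)² = 1.118 × 10⁻⁵ × 6.2 × 47,472,100 ≈ 3,290.6 × g
Increase = 3,290.6 − 1,148.2 = 2,142.4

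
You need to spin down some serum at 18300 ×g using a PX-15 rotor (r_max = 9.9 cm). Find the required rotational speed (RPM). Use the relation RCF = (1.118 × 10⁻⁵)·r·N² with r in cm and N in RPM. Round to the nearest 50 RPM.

RCF = 1.118 × 10⁻⁵ × r × N²
18,300 = 1.118 × 10⁻⁵ × 9.9 × N²
N² = 18,300 / (11.0682 × 10⁻⁵) = 165,338,537
N ≈ √165,338,537 ≈ 12,858.4

12850 RPM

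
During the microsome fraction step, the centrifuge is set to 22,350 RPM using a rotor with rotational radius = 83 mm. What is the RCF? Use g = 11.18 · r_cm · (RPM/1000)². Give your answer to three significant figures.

RCF ≈ 46400 x g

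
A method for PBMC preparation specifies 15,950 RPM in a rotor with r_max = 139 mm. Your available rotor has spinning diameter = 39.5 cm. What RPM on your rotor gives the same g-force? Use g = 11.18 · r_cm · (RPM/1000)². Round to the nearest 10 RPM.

Original rotor: r = 139 mm = 13.9 cm
RCF_original = 11.18 × 13.9 × (15.95)² = 11.18 × 13.9 × 254.4025 ≈ 39,534.7 × g
Your rotor: r = 39.5 / 2 = 19.75 cm
39,534.7 = 11.18 × 19.75 × (N/1000)²
(N/1000)² = 39,534.7 / 220.805 = 179.048
N = 1000 × √179.048 ≈ 13,380.9

≈ 13380 RPM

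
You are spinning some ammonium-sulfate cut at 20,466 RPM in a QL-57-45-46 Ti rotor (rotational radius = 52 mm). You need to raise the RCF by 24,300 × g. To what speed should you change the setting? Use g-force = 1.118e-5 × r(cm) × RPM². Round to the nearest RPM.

≈ 28928 RPM

r = 52 mm = 5.2 cm
Current RCF = 1.118 × 10⁻⁵ × 5.2 × (20466)² = 1.118 × 10⁻⁵ × 5.2 × 418,857,156 ≈ 24,350.7 × g
Target RCF = 24,350.7 + 24,300 = 48,650.7 × g
N² = 48,650.7 / (5.8136 × 10⁻⁵) = 836,842,920
N ≈ √836,842,920 ≈ 28,928.2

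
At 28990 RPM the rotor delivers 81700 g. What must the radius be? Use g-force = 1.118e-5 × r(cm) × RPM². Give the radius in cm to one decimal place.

≈ 8.7 cm

81700 = 1.118 × 10⁻⁵ × r × (28990)²
r = 81700 / (1.118 × 10⁻⁵ × 840,420,100) = 81700 / 9395.897 ≈ 8.695 cm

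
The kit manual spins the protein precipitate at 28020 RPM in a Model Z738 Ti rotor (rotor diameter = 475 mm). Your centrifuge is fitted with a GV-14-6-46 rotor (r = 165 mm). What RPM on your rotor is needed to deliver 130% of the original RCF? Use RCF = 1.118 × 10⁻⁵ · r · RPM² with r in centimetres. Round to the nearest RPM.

≈ 38329 RPM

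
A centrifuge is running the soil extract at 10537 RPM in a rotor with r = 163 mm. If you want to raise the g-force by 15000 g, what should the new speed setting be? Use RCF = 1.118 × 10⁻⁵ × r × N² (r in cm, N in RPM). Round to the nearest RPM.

≈ 13905 RPM

r = 163 mm = 16.3 cm
Current RCF = 1.118 × 10⁻⁵ × 16.3 × (10537)² = 1.118 × 10⁻⁵ × 16.3 × 111,028,369 ≈ 20,233.1 × g
Target RCF = 20,233.1 + 15,000 = 35,233.1 × g
N² = 35,233.1 / (18.2234 × 10⁻⁵) = 193,339,882
N ≈ √193,339,882 ≈ 13,904.7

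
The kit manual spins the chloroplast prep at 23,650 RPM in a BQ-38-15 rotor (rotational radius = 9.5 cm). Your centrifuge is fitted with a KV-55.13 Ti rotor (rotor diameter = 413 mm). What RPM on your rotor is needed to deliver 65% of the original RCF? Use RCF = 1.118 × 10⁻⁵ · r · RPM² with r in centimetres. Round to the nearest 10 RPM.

12930 RPM

RCF = 1.118 × 10⁻⁵ × r × N²
RCF_original = 1.118 × 10⁻⁵ × 9.5 × (23650)² = 1.118 × 10⁻⁵ × 9.5 × 559,322,500 ≈ 59,405.6 × g
Target RCF = 0.65 × 59,405.6 ≈ 38,613.6 × g
Your rotor: r = 413 mm / 2 = 206.5 mm = 20.65 cm
38,613.6 = 1.118 × 10⁻⁵ × 20.65 × N²
N² = 38,613.6 / (23.0867 × 10⁻⁵) = 167,254,740
N ≈ √167,254,740 ≈ 12,932.7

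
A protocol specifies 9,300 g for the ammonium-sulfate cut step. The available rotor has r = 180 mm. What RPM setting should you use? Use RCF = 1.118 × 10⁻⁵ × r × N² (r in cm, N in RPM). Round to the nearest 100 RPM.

r = 180 mm = 18.0 cm
RCF = 1.118 × 10⁻⁵ × r × N²
9,300 = 1.118 × 10⁻⁵ × 18 × N²
N² = 9,300 / (20.124 × 10⁻⁵) = 46,213,476
N ≈ √46,213,476 ≈ 6,798.0

≈ 6800 RPM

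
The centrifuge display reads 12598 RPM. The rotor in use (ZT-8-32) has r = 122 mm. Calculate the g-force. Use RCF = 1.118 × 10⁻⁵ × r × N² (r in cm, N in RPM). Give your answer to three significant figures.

r = 122 mm = 12.2 cm
RCF = 1.118 × 10⁻⁵ × 12.2 × (12598)² = 1.118 × 10⁻⁵ × 12.2 × 158,709,604 ≈ 21,647.4 × g

21600 ×g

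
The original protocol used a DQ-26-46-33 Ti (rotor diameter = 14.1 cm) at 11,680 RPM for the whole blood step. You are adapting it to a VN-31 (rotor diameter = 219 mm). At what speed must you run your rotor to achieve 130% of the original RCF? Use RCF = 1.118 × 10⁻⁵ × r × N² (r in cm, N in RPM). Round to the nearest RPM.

Original rotor: r = 14.1 / 2 = 7.05 cm
RCF_original = 1.118 × 10⁻⁵ × 7.05 × (11680)² = 1.118 × 10⁻⁵ × 7.05 × 136,422,400 ≈ 10,752.7 × g
Target RCF = 1.3 × 10,752.7 ≈ 13,978.5 × g
Your rotor: r = 219 mm / 2 = 109.5 mm = 10.95 cm
13,978.5 = 1.118 × 10⁻⁵ × 10.95 × N²
N² = 13,978.5 / (12.2421 × 10⁻⁵) = 114,183,841
N ≈ √114,183,841 ≈ 10,685.7

10686 RPM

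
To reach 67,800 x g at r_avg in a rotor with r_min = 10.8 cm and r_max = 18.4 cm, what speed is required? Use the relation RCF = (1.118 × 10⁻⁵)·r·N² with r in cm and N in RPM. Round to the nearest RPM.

20381 RPM

r_avg = (10.8 + 18.4) / 2 = 14.6 cm
67,800 = 1.118 × 10⁻⁵ × 14.6 × N²
N² = 67,800 / (16.3228 × 10⁻⁵) = 415,369,912
N ≈ √415,369,912 ≈ 20,380.6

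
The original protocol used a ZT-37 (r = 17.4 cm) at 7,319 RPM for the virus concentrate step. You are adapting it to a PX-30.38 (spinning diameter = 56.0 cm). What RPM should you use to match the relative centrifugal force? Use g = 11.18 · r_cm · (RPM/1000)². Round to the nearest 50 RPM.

RCF = 11.18 × r × (N/1000)²
RCF_original = 11.18 × 17.4 × (7.319)² = 11.18 × 17.4 × 53.567761 ≈ 10,420.6 × g
Your rotor: r = 56.0 / 2 = 28 cm
10,420.6 = 11.18 × 28 × (N/1000)²
(N/1000)² = 10,420.6 / 313.04 = 33.2884
N = 1000 × √33.2884 ≈ 5,769.6

5750 RPM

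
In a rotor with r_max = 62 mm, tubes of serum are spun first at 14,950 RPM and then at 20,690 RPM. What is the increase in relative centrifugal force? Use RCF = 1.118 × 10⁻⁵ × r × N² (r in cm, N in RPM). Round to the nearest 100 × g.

r = 62 mm = 6.2 cm
RCF₁ = 1.118 × 10⁻⁵ × 6.2 × (14950)² = 1.118 × 10⁻⁵ × 6.2 × 223,502,500 ≈ 15,492.3 × g
RCF₂ = 1.118 × 10⁻⁵ × 6.2 × (20690)² = 1.118 × 10⁻⁵ × 6.2 × 428,076,100 ≈ 29,672.5 × g
Increase = 29,672.5 − 15,492.3 = 14,180.2

14200 g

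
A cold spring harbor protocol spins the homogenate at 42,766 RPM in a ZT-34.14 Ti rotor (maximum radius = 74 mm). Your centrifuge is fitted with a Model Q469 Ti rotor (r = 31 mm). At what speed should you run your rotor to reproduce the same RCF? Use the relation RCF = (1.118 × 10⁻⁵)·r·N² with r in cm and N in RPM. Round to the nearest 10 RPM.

≈ 66070 RPM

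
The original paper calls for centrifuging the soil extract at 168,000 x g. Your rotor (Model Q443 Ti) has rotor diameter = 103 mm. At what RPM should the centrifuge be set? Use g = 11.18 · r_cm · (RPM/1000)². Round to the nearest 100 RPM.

≈ 54000 RPM

r = 103 mm / 2 = 51.5 mm = 5.15 cm
RCF = 11.18 × r × (N/1000)²
168,000 = 11.18 × 5.15 × (N/1000)²
(N/1000)² = 168,000 / 57.577 = 2917.832
N = 1000 × √2917.832 ≈ 54,017.0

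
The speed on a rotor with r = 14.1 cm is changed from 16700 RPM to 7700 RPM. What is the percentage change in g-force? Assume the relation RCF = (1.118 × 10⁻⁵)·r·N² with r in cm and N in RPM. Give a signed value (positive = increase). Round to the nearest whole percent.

-79%

RCF ∝ N², so the ratio is (7700/16700)² = (0.461078)² = 0.2126.
Change = 0.2126 − 1 = -0.7874 → -78.7%.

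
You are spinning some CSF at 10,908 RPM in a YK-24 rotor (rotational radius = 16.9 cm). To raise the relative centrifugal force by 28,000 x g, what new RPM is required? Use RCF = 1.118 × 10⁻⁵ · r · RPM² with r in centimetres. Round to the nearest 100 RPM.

16300 RPM

Current RCF = 1.118 × 10⁻⁵ × 16.9 × (10908)² = 1.118 × 10⁻⁵ × 16.9 × 118,984,464 ≈ 22,481.2 × g
Target RCF = 22,481.2 + 28,000 = 50,481.2 × g
N² = 50,481.2 / (18.8942 × 10⁻⁵) = 267,178,288
N ≈ √267,178,288 ≈ 16,345.6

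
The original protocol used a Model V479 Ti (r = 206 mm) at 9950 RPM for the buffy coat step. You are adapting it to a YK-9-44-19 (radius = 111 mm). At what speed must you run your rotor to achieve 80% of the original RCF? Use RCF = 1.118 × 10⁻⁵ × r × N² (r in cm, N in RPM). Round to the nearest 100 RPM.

Original rotor: r = 206 mm = 20.6 cm
RCF_original = 1.118 × 10⁻⁵ × 20.6 × (9950)² = 1.118 × 10⁻⁵ × 20.6 × 99,002,500 ≈ 22,801.1 × g
Target RCF = 0.8 × 22,801.1 ≈ 18,240.9 × g
Your rotor: r = 111 mm = 11.1 cm
18,240.9 = 1.118 × 10⁻⁵ × 11.1 × N²
N² = 18,240.9 / (12.4098 × 10⁻⁵) = 146,987,864
N ≈ √146,987,864 ≈ 12,123.9

≈ 12100 RPM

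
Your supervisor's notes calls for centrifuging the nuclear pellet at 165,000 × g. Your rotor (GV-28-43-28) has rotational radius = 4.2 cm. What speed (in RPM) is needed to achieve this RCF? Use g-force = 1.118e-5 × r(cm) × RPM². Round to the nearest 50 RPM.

≈ 59300 RPM

RCF = 1.118 × 10⁻⁵ × r × N²
165,000 = 1.118 × 10⁻⁵ × 4.2 × N²
N² = 165,000 / (4.6956 × 10⁻⁵) = 3,513,927,933
N ≈ √3,513,927,933 ≈ 59,278.4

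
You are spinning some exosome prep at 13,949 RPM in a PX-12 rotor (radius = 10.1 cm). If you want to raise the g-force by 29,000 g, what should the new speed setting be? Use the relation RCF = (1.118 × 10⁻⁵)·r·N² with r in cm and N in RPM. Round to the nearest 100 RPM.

Current RCF = 1.118 × 10⁻⁵ × 10.1 × (13949)² = 1.118 × 10⁻⁵ × 10.1 × 194,574,601 ≈ 21,971 × g
Target RCF = 21,971 + 29,000 = 50,971 × g
N² = 50,971 / (11.2918 × 10⁻⁵) = 451,398,360
N ≈ √451,398,360 ≈ 21,246.1

21200 RPM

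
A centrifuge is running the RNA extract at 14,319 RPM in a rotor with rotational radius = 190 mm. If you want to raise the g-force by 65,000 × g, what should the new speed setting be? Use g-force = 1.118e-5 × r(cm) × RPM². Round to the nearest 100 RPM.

r = 190 mm = 19.0 cm
Current RCF = 1.118 × 10⁻⁵ × 19 × (14319)² = 1.118 × 10⁻⁵ × 19 × 205,033,761 ≈ 43,553.3 × g
Target RCF = 43,553.3 + 65,000 = 108,553.3 × g
N² = 108,553.3 / (21.242 × 10⁻⁵) = 511,031,447
N ≈ √511,031,447 ≈ 22,606.0

22600 RPM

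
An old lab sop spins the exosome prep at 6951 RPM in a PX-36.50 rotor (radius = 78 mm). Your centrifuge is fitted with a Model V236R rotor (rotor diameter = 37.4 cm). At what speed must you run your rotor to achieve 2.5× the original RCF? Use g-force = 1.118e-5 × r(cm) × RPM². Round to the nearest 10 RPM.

7100 RPM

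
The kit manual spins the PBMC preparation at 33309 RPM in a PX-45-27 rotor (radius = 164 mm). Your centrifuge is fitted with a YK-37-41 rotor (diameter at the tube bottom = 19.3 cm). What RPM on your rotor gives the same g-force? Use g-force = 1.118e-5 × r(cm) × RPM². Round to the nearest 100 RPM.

43400 RPM

Original rotor: r = 164 mm = 16.4 cm
RCF = 1.118 × 10⁻⁵ × r × N²
RCF_original = 1.118 × 10⁻⁵ × 16.4 × (33309)² = 1.118 × 10⁻⁵ × 16.4 × 1,109,489,481 ≈ 203,427.1 × g
Your rotor: r = 19.3 / 2 = 9.65 cm
203,427.1 = 1.118 × 10⁻⁵ × 9.65 × N²
N² = 203,427.1 / (10.7887 × 10⁻⁵) = 1,885,557,111
N ≈ √1,885,557,111 ≈ 43,423.0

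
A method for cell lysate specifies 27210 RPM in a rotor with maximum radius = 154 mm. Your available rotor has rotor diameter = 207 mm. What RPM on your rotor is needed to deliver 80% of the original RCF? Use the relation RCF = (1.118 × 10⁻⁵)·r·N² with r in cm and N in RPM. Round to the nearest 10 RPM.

29690 RPM

Original rotor: r = 154 mm = 15.4 cm
RCF = 1.118 × 10⁻⁵ × r × N²
RCF_original = 1.118 × 10⁻⁵ × 15.4 × (27210)² = 1.118 × 10⁻⁵ × 15.4 × 740,384,100 ≈ 127,473.4 × g
Target RCF = 0.8 × 127,473.4 ≈ 101,978.7 × g
Your rotor: r = 207 mm / 2 = 103.5 mm = 10.35 cm
101,978.7 = 1.118 × 10⁻⁵ × 10.35 × N²
N² = 101,978.7 / (11.5713 × 10⁻⁵) = 881,307,200
N ≈ √881,307,200 ≈ 29,686.8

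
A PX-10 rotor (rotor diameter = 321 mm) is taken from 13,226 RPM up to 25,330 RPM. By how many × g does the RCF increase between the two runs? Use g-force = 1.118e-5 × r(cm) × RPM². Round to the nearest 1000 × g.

r = 321 mm / 2 = 160.5 mm = 16.05 cm
RCF₁ = 1.118 × 10⁻⁵ × 16.05 × (13226)² = 1.118 × 10⁻⁵ × 16.05 × 174,927,076 ≈ 31,388.7 × g
RCF₂ = 1.118 × 10⁻⁵ × 16.05 × (25330)² = 1.118 × 10⁻⁵ × 16.05 × 641,608,900 ≈ 115,129.7 × g
Increase = 115,129.7 − 31,388.7 = 83,741

≈ 84000 × g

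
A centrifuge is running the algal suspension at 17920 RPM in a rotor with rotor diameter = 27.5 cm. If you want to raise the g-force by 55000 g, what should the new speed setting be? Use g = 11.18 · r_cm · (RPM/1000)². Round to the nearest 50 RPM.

26050 RPM

r = 27.5 / 2 = 13.75 cm
Current RCF = 11.18 × 13.75 × (17.92)² = 11.18 × 13.75 × 321.1264 ≈ 49,365.2 × g
Target RCF = 49,365.2 + 55,000 = 104,365.2 × g
(N/1000)² = 104,365.2 / 153.725 = 678.9084
N = 1000 × √678.9084 ≈ 26,055.9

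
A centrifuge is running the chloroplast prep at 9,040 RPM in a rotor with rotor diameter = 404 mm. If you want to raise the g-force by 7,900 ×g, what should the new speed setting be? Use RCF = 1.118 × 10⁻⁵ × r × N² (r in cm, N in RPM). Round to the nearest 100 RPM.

N₂ ≈ 10800 RPM

r = 404 mm / 2 = 202 mm = 20.2 cm
Current RCF = 1.118 × 10⁻⁵ × 20.2 × (9040)² = 1.118 × 10⁻⁵ × 20.2 × 81,721,600 ≈ 18,455.7 × g
Target RCF = 18,455.7 + 7,900 = 26,355.7 × g
N² = 26,355.7 / (22.5836 × 10⁻⁵) = 116,702,829
N ≈ √116,702,829 ≈ 10,802.9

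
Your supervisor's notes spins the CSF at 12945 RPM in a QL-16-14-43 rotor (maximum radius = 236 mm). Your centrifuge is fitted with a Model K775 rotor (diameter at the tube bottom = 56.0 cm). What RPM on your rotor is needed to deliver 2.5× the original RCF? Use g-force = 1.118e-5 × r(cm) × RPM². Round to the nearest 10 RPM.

≈ 18790 RPM

Original rotor: r = 236 mm = 23.6 cm
RCF_original = 1.118 × 10⁻⁵ × 23.6 × (12945)² = 1.118 × 10⁻⁵ × 23.6 × 167,573,025 ≈ 44,213.8 × g
Target RCF = 2.5 × 44,213.8 ≈ 110,534.5 × g
Your rotor: r = 56.0 / 2 = 28 cm
110,534.5 = 1.118 × 10⁻⁵ × 28 × N²
N² = 110,534.5 / (31.304 × 10⁻⁵) = 353,100,243
N ≈ √353,100,243 ≈ 18,791.0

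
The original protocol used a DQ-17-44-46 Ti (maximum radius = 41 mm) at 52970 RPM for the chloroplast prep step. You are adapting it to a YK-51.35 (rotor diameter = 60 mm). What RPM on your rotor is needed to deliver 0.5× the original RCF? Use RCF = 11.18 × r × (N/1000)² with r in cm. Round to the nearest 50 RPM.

≈ 43800 RPM

Original rotor: r = 41 mm = 4.1 cm
RCF = 11.18 × r × (N/1000)²
RCF_original = 11.18 × 4.1 × (52.97)² = 11.18 × 4.1 × 2,805.8209 ≈ 128,613.2 × g
Target RCF = 0.5 × 128,613.2 ≈ 64,306.6 × g
Your rotor: r = 60 mm / 2 = 30 mm = 3 cm
64,306.6 = 11.18 × 3 × (N/1000)²
(N/1000)² = 64,306.6 / 33.54 = 1917.311
N = 1000 × √1917.311 ≈ 43,787.1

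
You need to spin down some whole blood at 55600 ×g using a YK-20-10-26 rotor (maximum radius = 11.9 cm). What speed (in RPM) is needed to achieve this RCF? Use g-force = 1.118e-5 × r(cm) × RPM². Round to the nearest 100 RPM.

≈ 20400 RPM

55,600 = 1.118 × 10⁻⁵ × 11.9 × N²
N² = 55,600 / (13.3042 × 10⁻⁵) = 417,913,140
N ≈ √417,913,140 ≈ 20,442.9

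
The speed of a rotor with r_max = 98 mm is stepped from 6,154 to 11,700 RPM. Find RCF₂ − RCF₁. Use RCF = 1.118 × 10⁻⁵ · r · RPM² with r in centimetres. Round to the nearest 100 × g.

r = 98 mm = 9.8 cm
RCF₁ = 1.118 × 10⁻⁵ × 9.8 × (6154)² = 1.118 × 10⁻⁵ × 9.8 × 37,871,716 ≈ 4,149.4 × g
RCF₂ = 1.118 × 10⁻⁵ × 9.8 × (11700)² = 1.118 × 10⁻⁵ × 9.8 × 136,890,000 ≈ 14,998.2 × g
Increase = 14,998.2 − 4,149.4 = 10,848.8

≈ 10800 × g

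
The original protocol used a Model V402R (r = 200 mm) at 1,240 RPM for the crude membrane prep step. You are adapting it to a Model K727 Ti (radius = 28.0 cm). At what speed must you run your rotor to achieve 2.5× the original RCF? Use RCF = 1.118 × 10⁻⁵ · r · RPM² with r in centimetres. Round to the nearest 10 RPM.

1660 RPM

Original rotor: r = 200 mm = 20.0 cm
RCF_original = 1.118 × 10⁻⁵ × 20 × (1240)² = 1.118 × 10⁻⁵ × 20 × 1,537,600 ≈ 343.8 × g
Target RCF = 2.5 × 343.8 ≈ 859.5 × g
859.5 = 1.118 × 10⁻⁵ × 28 × N²
N² = 859.5 / (31.304 × 10⁻⁵) = 2,745,656
N ≈ √2,745,656 ≈ 1,657.0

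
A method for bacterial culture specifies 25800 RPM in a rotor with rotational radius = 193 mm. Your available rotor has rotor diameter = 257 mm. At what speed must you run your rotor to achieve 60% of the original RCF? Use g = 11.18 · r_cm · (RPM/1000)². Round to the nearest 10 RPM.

24490 RPM

Original rotor: r = 193 mm = 19.3 cm
RCF_original = 11.18 × 19.3 × (25.8)² = 11.18 × 19.3 × 665.64 ≈ 143,627.8 × g
Target RCF = 0.6 × 143,627.8 ≈ 86,176.7 × g
Your rotor: r = 257 mm / 2 = 128.5 mm = 12.85 cm
86,176.7 = 11.18 × 12.85 × (N/1000)²
(N/1000)² = 86,176.7 / 143.663 = 599.8531
N = 1000 × √599.8531 ≈ 24,491.9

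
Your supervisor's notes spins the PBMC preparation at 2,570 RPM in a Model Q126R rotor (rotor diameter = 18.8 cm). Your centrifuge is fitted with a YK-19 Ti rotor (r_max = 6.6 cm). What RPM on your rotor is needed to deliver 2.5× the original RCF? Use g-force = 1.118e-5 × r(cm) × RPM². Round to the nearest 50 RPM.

Original rotor: r = 18.8 / 2 = 9.4 cm
RCF = 1.118 × 10⁻⁵ × r × N²
RCF_original = 1.118 × 10⁻⁵ × 9.4 × (2570)² = 1.118 × 10⁻⁵ × 9.4 × 6,604,900 ≈ 694.1 × g
Target RCF = 2.5 × 694.1 ≈ 1,735.2 × g
1,735.2 = 1.118 × 10⁻⁵ × 6.6 × N²
N² = 1,735.2 / (7.3788 × 10⁻⁵) = 23,516,019
N ≈ √23,516,019 ≈ 4,849.3

≈ 4850 RPM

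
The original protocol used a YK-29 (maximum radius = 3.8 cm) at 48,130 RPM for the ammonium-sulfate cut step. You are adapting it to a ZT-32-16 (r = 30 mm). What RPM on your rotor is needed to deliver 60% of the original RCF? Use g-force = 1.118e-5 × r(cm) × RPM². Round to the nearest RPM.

41959 RPM

RCF_original = 1.118 × 10⁻⁵ × 3.8 × (48130)² = 1.118 × 10⁻⁵ × 3.8 × 2,316,496,900 ≈ 98,414.1 × g
Target RCF = 0.6 × 98,414.1 ≈ 59,048.5 × g
Your rotor: r = 30 mm = 3.0 cm
59,048.5 = 1.118 × 10⁻⁵ × 3 × N²
N² = 59,048.5 / (3.354 × 10⁻⁵) = 1,760,539,654
N ≈ √1,760,539,654 ≈ 41,958.8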